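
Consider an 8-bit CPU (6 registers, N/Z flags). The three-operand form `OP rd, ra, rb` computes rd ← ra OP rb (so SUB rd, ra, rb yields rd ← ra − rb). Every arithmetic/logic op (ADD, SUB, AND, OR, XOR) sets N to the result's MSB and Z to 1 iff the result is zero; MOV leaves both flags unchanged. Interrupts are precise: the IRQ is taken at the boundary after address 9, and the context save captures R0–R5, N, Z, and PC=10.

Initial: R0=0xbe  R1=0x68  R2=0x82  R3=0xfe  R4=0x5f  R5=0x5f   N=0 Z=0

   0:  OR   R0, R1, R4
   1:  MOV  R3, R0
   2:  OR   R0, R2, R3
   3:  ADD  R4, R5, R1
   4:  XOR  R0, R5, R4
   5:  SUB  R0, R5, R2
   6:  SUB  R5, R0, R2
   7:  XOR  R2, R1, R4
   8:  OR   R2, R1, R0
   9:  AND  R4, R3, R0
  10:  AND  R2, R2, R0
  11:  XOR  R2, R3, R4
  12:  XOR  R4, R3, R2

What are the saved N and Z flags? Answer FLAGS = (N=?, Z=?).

after  0: R0=0x7f R1=0x68 R2=0x82 R3=0xfe R4=0x5f R5=0x5f  N=0 Z=0
after  1: R0=0x7f R1=0x68 R2=0x82 R3=0x7f R4=0x5f R5=0x5f  N=0 Z=0
after  2: R0=0xff R1=0x68 R2=0x82 R3=0x7f R4=0x5f R5=0x5f  N=1 Z=0
after  3: R0=0xff R1=0x68 R2=0x82 R3=0x7f R4=0xc7 R5=0x5f  N=1 Z=0
after  4: R0=0x98 R1=0x68 R2=0x82 R3=0x7f R4=0xc7 R5=0x5f  N=1 Z=0
after  5: R0=0xdd R1=0x68 R2=0x82 R3=0x7f R4=0xc7 R5=0x5f  N=1 Z=0
after  6: R0=0xdd R1=0x68 R2=0x82 R3=0x7f R4=0xc7 R5=0x5b  N=0 Z=0
after  7: R0=0xdd R1=0x68 R2=0xaf R3=0x7f R4=0xc7 R5=0x5b  N=1 Z=0
after  8: R0=0xdd R1=0x68 R2=0xfd R3=0x7f R4=0xc7 R5=0x5b  N=1 Z=0
after  9: R0=0xdd R1=0x68 R2=0xfd R3=0x7f R4=0x5d R5=0x5b  N=0 Z=0
-- IRQ taken; context saved, return-PC = 10 --

FLAGS = (N=0, Z=0)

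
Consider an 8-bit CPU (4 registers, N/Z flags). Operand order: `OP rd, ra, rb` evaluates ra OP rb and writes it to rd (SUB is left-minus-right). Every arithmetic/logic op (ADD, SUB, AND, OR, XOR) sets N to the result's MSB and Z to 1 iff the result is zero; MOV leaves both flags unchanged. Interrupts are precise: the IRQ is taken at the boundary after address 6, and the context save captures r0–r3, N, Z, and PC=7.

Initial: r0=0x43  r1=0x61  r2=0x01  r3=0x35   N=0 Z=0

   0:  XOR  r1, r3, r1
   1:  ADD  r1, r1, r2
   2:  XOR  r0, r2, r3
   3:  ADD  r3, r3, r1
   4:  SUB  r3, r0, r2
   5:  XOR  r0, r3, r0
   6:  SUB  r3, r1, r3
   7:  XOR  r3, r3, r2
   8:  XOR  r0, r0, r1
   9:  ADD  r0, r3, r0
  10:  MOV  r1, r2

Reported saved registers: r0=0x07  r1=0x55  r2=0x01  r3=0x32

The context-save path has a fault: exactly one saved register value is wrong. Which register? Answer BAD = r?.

BAD = r3

after  0: r0=0x43 r1=0x54 r2=0x01 r3=0x35  N=0 Z=0
after  1: r0=0x43 r1=0x55 r2=0x01 r3=0x35  N=0 Z=0
after  2: r0=0x34 r1=0x55 r2=0x01 r3=0x35  N=0 Z=0
after  3: r0=0x34 r1=0x55 r2=0x01 r3=0x8a  N=1 Z=0
after  4: r0=0x34 r1=0x55 r2=0x01 r3=0x33  N=0 Z=0
after  5: r0=0x07 r1=0x55 r2=0x01 r3=0x33  N=0 Z=0
after  6: r0=0x07 r1=0x55 r2=0x01 r3=0x22  N=0 Z=0
-- IRQ taken; context saved, return-PC = 7 --
mismatch: r3: reported 0x32 vs actual 0x22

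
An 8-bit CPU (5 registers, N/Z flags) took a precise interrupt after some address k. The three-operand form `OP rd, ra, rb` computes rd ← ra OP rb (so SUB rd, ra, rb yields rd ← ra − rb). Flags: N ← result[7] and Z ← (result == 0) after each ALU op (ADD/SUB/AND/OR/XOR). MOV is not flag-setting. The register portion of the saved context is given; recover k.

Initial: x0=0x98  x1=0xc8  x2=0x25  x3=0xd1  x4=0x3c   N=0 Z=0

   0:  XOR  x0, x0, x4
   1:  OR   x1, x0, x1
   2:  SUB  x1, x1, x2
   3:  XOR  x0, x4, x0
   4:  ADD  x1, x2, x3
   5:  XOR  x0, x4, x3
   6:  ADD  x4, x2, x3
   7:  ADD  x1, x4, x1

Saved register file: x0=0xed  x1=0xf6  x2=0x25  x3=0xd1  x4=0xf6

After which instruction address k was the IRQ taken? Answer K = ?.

K = 6

after  0: x0=0xa4 x1=0xc8 x2=0x25 x3=0xd1 x4=0x3c  N=1 Z=0
after  1: x0=0xa4 x1=0xec x2=0x25 x3=0xd1 x4=0x3c  N=1 Z=0
after  2: x0=0xa4 x1=0xc7 x2=0x25 x3=0xd1 x4=0x3c  N=1 Z=0
after  3: x0=0x98 x1=0xc7 x2=0x25 x3=0xd1 x4=0x3c  N=1 Z=0
after  4: x0=0x98 x1=0xf6 x2=0x25 x3=0xd1 x4=0x3c  N=1 Z=0
after  5: x0=0xed x1=0xf6 x2=0x25 x3=0xd1 x4=0x3c  N=1 Z=0
after  6: x0=0xed x1=0xf6 x2=0x25 x3=0xd1 x4=0xf6  N=1 Z=0
-- IRQ taken; context saved, return-PC = 7 --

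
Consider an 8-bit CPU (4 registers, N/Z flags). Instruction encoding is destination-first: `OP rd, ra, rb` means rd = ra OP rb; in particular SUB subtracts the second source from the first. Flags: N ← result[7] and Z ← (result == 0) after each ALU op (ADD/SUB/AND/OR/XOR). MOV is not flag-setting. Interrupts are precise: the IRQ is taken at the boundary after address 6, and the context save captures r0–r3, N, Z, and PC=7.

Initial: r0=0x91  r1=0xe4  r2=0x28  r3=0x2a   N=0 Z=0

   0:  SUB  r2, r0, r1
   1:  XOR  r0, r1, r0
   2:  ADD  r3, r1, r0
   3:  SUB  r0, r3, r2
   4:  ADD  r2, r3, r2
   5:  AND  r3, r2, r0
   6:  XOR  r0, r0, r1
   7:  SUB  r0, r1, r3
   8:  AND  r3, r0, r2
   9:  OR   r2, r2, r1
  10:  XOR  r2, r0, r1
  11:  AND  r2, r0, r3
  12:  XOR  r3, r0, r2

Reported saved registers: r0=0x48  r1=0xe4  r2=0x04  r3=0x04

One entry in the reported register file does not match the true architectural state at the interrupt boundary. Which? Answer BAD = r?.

after  0: r0=0x91 r1=0xe4 r2=0xad r3=0x2a  N=1 Z=0
after  1: r0=0x75 r1=0xe4 r2=0xad r3=0x2a  N=0 Z=0
after  2: r0=0x75 r1=0xe4 r2=0xad r3=0x59  N=0 Z=0
after  3: r0=0xac r1=0xe4 r2=0xad r3=0x59  N=1 Z=0
after  4: r0=0xac r1=0xe4 r2=0x06 r3=0x59  N=0 Z=0
after  5: r0=0xac r1=0xe4 r2=0x06 r3=0x04  N=0 Z=0
after  6: r0=0x48 r1=0xe4 r2=0x06 r3=0x04  N=0 Z=0
-- IRQ taken; context saved, return-PC = 7 --
mismatch: r2: reported 0x04 vs actual 0x06

BAD = r2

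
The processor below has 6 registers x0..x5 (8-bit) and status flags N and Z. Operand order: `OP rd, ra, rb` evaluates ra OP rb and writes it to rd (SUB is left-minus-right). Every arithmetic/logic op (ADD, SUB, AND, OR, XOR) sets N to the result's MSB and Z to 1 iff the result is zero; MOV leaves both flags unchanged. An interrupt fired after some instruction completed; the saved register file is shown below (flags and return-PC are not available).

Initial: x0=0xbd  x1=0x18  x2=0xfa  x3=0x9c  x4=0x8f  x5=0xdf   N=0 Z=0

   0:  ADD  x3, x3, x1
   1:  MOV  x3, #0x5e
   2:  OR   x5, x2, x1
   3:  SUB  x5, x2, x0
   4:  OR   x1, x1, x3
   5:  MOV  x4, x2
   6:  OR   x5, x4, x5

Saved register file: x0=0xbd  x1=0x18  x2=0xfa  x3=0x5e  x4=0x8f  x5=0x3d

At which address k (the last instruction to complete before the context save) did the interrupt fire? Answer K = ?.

K = 3

after  0: x0=0xbd x1=0x18 x2=0xfa x3=0xb4 x4=0x8f x5=0xdf  N=1 Z=0
after  1: x0=0xbd x1=0x18 x2=0xfa x3=0x5e x4=0x8f x5=0xdf  N=1 Z=0
after  2: x0=0xbd x1=0x18 x2=0xfa x3=0x5e x4=0x8f x5=0xfa  N=1 Z=0
after  3: x0=0xbd x1=0x18 x2=0xfa x3=0x5e x4=0x8f x5=0x3d  N=0 Z=0
-- IRQ taken; context saved, return-PC = 4 --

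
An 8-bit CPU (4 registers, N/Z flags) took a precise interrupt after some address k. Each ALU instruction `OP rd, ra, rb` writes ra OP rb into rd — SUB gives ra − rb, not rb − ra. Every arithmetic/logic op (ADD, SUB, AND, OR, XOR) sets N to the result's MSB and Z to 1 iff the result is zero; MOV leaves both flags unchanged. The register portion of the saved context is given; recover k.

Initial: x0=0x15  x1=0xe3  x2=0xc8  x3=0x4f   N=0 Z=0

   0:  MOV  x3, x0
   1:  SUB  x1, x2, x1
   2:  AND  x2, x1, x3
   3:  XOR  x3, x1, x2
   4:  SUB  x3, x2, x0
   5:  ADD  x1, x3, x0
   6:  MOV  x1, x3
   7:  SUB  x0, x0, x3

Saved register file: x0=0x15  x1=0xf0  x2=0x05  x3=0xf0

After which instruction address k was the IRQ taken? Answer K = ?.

after  0: x0=0x15 x1=0xe3 x2=0xc8 x3=0x15  N=0 Z=0
after  1: x0=0x15 x1=0xe5 x2=0xc8 x3=0x15  N=1 Z=0
after  2: x0=0x15 x1=0xe5 x2=0x05 x3=0x15  N=0 Z=0
after  3: x0=0x15 x1=0xe5 x2=0x05 x3=0xe0  N=1 Z=0
after  4: x0=0x15 x1=0xe5 x2=0x05 x3=0xf0  N=1 Z=0
after  5: x0=0x15 x1=0x05 x2=0x05 x3=0xf0  N=0 Z=0
after  6: x0=0x15 x1=0xf0 x2=0x05 x3=0xf0  N=0 Z=0
-- IRQ taken; context saved, return-PC = 7 --

K = 6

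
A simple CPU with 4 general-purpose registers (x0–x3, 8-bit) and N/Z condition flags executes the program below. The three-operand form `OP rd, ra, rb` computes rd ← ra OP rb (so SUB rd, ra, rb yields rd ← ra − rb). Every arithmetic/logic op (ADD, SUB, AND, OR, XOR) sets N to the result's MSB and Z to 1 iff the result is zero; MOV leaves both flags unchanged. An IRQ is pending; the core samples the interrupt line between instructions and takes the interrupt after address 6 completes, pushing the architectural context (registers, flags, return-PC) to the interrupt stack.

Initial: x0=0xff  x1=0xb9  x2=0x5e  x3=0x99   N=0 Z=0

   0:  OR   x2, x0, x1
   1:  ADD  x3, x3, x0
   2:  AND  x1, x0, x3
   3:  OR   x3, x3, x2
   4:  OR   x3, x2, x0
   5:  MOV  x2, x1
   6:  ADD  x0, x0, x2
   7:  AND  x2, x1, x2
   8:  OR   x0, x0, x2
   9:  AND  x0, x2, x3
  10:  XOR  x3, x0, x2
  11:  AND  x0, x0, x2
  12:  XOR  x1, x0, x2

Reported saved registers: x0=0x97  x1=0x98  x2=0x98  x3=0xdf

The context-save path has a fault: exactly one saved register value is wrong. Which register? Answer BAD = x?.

BAD = x3

after  0: x0=0xff x1=0xb9 x2=0xff x3=0x99  N=1 Z=0
after  1: x0=0xff x1=0xb9 x2=0xff x3=0x98  N=1 Z=0
after  2: x0=0xff x1=0x98 x2=0xff x3=0x98  N=1 Z=0
after  3: x0=0xff x1=0x98 x2=0xff x3=0xff  N=1 Z=0
after  4: x0=0xff x1=0x98 x2=0xff x3=0xff  N=1 Z=0
after  5: x0=0xff x1=0x98 x2=0x98 x3=0xff  N=1 Z=0
after  6: x0=0x97 x1=0x98 x2=0x98 x3=0xff  N=1 Z=0
-- IRQ taken; context saved, return-PC = 7 --
mismatch: x3: reported 0xdf vs actual 0xff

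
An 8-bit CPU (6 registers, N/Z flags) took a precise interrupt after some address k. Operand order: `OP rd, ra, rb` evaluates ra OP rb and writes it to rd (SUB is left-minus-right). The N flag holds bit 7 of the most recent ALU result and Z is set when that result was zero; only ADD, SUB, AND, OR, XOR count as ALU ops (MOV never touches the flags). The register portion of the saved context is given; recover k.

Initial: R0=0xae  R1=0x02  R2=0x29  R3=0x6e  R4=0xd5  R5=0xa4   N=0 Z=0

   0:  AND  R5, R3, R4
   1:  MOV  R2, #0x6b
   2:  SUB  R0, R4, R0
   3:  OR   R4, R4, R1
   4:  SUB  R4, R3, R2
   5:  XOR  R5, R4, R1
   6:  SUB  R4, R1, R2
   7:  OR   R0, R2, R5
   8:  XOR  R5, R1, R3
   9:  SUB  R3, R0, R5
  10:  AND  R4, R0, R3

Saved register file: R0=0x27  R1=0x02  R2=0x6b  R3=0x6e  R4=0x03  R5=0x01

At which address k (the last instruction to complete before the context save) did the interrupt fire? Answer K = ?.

K = 5

after  0: R0=0xae R1=0x02 R2=0x29 R3=0x6e R4=0xd5 R5=0x44  N=0 Z=0
after  1: R0=0xae R1=0x02 R2=0x6b R3=0x6e R4=0xd5 R5=0x44  N=0 Z=0
after  2: R0=0x27 R1=0x02 R2=0x6b R3=0x6e R4=0xd5 R5=0x44  N=0 Z=0
after  3: R0=0x27 R1=0x02 R2=0x6b R3=0x6e R4=0xd7 R5=0x44  N=1 Z=0
after  4: R0=0x27 R1=0x02 R2=0x6b R3=0x6e R4=0x03 R5=0x44  N=0 Z=0
after  5: R0=0x27 R1=0x02 R2=0x6b R3=0x6e R4=0x03 R5=0x01  N=0 Z=0
-- IRQ taken; context saved, return-PC = 6 --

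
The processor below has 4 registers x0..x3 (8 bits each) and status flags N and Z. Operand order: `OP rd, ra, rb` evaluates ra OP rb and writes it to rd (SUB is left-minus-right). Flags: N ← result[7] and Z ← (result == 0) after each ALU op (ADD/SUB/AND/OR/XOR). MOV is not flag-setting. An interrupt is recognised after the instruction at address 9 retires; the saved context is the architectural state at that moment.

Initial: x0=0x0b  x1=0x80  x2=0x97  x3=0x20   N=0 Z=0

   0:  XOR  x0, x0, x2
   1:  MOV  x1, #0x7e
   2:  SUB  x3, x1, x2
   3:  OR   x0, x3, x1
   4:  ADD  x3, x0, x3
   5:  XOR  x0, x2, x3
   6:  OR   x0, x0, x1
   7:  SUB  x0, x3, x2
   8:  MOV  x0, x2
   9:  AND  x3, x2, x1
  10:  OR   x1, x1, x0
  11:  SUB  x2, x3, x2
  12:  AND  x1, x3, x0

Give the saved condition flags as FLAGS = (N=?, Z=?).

after  0: x0=0x9c x1=0x80 x2=0x97 x3=0x20  N=1 Z=0
after  1: x0=0x9c x1=0x7e x2=0x97 x3=0x20  N=1 Z=0
after  2: x0=0x9c x1=0x7e x2=0x97 x3=0xe7  N=1 Z=0
after  3: x0=0xff x1=0x7e x2=0x97 x3=0xe7  N=1 Z=0
after  4: x0=0xff x1=0x7e x2=0x97 x3=0xe6  N=1 Z=0
after  5: x0=0x71 x1=0x7e x2=0x97 x3=0xe6  N=0 Z=0
after  6: x0=0x7f x1=0x7e x2=0x97 x3=0xe6  N=0 Z=0
after  7: x0=0x4f x1=0x7e x2=0x97 x3=0xe6  N=0 Z=0
after  8: x0=0x97 x1=0x7e x2=0x97 x3=0xe6  N=0 Z=0
after  9: x0=0x97 x1=0x7e x2=0x97 x3=0x16  N=0 Z=0
-- IRQ taken; context saved, return-PC = 10 --

FLAGS = (N=0, Z=0)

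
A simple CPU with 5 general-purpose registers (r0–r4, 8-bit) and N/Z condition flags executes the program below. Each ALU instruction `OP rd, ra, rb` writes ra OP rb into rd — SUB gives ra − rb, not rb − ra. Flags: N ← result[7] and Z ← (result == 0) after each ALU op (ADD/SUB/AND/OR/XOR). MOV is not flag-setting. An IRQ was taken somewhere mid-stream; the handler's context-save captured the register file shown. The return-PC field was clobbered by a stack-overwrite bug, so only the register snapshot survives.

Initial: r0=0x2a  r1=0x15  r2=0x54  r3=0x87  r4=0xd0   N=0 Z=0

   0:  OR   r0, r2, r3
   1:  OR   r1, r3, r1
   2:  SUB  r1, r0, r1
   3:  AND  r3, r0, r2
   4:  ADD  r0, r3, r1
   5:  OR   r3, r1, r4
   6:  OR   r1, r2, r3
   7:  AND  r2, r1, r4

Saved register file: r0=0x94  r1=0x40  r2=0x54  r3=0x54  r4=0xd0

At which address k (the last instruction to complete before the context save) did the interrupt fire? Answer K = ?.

K = 4

after  0: r0=0xd7 r1=0x15 r2=0x54 r3=0x87 r4=0xd0  N=1 Z=0
after  1: r0=0xd7 r1=0x97 r2=0x54 r3=0x87 r4=0xd0  N=1 Z=0
after  2: r0=0xd7 r1=0x40 r2=0x54 r3=0x87 r4=0xd0  N=0 Z=0
after  3: r0=0xd7 r1=0x40 r2=0x54 r3=0x54 r4=0xd0  N=0 Z=0
after  4: r0=0x94 r1=0x40 r2=0x54 r3=0x54 r4=0xd0  N=1 Z=0
-- IRQ taken; context saved, return-PC = 5 --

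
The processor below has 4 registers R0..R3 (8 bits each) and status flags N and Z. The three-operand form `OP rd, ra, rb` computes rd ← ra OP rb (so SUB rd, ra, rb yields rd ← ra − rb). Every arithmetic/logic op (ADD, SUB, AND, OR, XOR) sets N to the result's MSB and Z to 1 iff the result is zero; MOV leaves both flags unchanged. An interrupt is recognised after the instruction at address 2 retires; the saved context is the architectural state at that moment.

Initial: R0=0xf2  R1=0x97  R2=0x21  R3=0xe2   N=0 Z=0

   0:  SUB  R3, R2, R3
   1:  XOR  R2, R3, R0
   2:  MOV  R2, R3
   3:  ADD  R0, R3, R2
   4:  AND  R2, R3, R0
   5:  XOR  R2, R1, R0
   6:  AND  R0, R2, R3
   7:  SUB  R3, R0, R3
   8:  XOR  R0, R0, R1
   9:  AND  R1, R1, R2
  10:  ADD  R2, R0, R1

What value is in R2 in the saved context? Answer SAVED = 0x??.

after  0: R0=0xf2 R1=0x97 R2=0x21 R3=0x3f  N=0 Z=0
after  1: R0=0xf2 R1=0x97 R2=0xcd R3=0x3f  N=1 Z=0
after  2: R0=0xf2 R1=0x97 R2=0x3f R3=0x3f  N=1 Z=0
-- IRQ taken; context saved, return-PC = 3 --

SAVED = 0x3f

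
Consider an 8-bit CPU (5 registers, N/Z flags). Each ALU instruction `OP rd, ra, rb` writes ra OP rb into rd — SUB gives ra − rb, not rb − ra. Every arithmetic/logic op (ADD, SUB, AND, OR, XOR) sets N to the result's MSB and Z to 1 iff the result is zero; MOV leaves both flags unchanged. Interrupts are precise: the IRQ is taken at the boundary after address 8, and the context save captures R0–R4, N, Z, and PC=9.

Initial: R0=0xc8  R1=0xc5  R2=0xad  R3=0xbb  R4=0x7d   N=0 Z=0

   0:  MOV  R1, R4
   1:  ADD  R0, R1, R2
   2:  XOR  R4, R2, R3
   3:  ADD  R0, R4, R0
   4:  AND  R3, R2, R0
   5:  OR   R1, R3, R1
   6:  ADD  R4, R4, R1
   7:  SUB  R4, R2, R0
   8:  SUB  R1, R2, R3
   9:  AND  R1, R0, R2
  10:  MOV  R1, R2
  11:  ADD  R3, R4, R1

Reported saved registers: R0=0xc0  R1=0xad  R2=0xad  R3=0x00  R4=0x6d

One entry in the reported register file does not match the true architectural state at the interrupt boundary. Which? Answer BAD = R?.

after  0: R0=0xc8 R1=0x7d R2=0xad R3=0xbb R4=0x7d  N=0 Z=0
after  1: R0=0x2a R1=0x7d R2=0xad R3=0xbb R4=0x7d  N=0 Z=0
after  2: R0=0x2a R1=0x7d R2=0xad R3=0xbb R4=0x16  N=0 Z=0
after  3: R0=0x40 R1=0x7d R2=0xad R3=0xbb R4=0x16  N=0 Z=0
after  4: R0=0x40 R1=0x7d R2=0xad R3=0x00 R4=0x16  N=0 Z=1
after  5: R0=0x40 R1=0x7d R2=0xad R3=0x00 R4=0x16  N=0 Z=0
after  6: R0=0x40 R1=0x7d R2=0xad R3=0x00 R4=0x93  N=1 Z=0
after  7: R0=0x40 R1=0x7d R2=0xad R3=0x00 R4=0x6d  N=0 Z=0
after  8: R0=0x40 R1=0xad R2=0xad R3=0x00 R4=0x6d  N=1 Z=0
-- IRQ taken; context saved, return-PC = 9 --
mismatch: R0: reported 0xc0 vs actual 0x40

BAD = R0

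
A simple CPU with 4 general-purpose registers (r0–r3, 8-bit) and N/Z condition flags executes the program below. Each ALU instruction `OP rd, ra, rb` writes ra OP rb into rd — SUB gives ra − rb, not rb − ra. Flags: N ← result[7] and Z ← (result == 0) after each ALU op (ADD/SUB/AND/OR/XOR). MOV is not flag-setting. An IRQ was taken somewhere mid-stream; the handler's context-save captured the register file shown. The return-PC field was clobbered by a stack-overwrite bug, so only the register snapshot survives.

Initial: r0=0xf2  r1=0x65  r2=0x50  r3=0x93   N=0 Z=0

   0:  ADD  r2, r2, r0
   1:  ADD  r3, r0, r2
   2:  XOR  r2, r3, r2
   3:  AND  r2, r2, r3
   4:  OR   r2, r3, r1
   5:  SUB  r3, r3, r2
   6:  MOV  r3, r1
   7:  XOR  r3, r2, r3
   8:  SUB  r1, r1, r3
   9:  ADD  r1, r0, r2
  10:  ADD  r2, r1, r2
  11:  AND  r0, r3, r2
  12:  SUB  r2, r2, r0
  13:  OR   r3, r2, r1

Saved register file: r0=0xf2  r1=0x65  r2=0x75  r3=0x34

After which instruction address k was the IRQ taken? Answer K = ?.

after  0: r0=0xf2 r1=0x65 r2=0x42 r3=0x93  N=0 Z=0
after  1: r0=0xf2 r1=0x65 r2=0x42 r3=0x34  N=0 Z=0
after  2: r0=0xf2 r1=0x65 r2=0x76 r3=0x34  N=0 Z=0
after  3: r0=0xf2 r1=0x65 r2=0x34 r3=0x34  N=0 Z=0
after  4: r0=0xf2 r1=0x65 r2=0x75 r3=0x34  N=0 Z=0
-- IRQ taken; context saved, return-PC = 5 --

K = 4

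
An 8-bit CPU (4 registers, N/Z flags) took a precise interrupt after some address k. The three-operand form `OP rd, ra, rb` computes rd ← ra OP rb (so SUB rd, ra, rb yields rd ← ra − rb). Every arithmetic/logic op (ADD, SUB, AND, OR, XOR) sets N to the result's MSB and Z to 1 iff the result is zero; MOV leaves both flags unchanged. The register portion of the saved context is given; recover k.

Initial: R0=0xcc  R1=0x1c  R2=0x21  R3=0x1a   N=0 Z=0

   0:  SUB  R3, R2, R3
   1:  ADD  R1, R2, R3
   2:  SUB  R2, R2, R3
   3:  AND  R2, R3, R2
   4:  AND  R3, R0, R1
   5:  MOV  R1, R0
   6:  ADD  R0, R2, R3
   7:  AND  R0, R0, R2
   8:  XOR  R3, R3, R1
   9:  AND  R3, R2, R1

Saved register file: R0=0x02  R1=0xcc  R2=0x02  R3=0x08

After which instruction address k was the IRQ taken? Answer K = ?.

K = 7

after  0: R0=0xcc R1=0x1c R2=0x21 R3=0x07  N=0 Z=0
after  1: R0=0xcc R1=0x28 R2=0x21 R3=0x07  N=0 Z=0
after  2: R0=0xcc R1=0x28 R2=0x1a R3=0x07  N=0 Z=0
after  3: R0=0xcc R1=0x28 R2=0x02 R3=0x07  N=0 Z=0
after  4: R0=0xcc R1=0x28 R2=0x02 R3=0x08  N=0 Z=0
after  5: R0=0xcc R1=0xcc R2=0x02 R3=0x08  N=0 Z=0
after  6: R0=0x0a R1=0xcc R2=0x02 R3=0x08  N=0 Z=0
after  7: R0=0x02 R1=0xcc R2=0x02 R3=0x08  N=0 Z=0
-- IRQ taken; context saved, return-PC = 8 --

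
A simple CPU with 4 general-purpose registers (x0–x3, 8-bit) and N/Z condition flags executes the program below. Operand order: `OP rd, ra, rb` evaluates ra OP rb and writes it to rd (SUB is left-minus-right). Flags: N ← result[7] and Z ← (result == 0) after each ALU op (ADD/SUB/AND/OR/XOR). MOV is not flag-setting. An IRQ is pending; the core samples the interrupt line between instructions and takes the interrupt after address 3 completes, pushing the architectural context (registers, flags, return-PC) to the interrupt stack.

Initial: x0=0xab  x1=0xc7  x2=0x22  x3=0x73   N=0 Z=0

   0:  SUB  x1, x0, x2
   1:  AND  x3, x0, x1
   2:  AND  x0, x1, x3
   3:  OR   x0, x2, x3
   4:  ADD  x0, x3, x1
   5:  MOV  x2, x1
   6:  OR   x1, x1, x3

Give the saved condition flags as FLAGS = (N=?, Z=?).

FLAGS = (N=1, Z=0)

after  0: x0=0xab x1=0x89 x2=0x22 x3=0x73  N=1 Z=0
after  1: x0=0xab x1=0x89 x2=0x22 x3=0x89  N=1 Z=0
after  2: x0=0x89 x1=0x89 x2=0x22 x3=0x89  N=1 Z=0
after  3: x0=0xab x1=0x89 x2=0x22 x3=0x89  N=1 Z=0
-- IRQ taken; context saved, return-PC = 4 --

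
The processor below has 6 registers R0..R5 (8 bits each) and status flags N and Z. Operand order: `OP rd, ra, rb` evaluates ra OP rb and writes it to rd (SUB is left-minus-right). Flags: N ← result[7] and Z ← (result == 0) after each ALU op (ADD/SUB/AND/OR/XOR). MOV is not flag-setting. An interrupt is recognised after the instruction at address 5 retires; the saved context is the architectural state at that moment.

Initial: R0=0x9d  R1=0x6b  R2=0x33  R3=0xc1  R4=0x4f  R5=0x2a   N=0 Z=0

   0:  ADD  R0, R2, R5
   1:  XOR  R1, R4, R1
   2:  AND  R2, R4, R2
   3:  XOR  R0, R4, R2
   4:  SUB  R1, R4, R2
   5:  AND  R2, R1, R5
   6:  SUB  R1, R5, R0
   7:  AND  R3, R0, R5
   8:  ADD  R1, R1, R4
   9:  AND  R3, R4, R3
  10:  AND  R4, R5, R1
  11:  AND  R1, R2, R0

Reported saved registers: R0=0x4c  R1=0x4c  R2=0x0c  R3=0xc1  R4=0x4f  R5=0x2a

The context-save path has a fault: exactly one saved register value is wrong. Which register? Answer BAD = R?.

after  0: R0=0x5d R1=0x6b R2=0x33 R3=0xc1 R4=0x4f R5=0x2a  N=0 Z=0
after  1: R0=0x5d R1=0x24 R2=0x33 R3=0xc1 R4=0x4f R5=0x2a  N=0 Z=0
after  2: R0=0x5d R1=0x24 R2=0x03 R3=0xc1 R4=0x4f R5=0x2a  N=0 Z=0
after  3: R0=0x4c R1=0x24 R2=0x03 R3=0xc1 R4=0x4f R5=0x2a  N=0 Z=0
after  4: R0=0x4c R1=0x4c R2=0x03 R3=0xc1 R4=0x4f R5=0x2a  N=0 Z=0
after  5: R0=0x4c R1=0x4c R2=0x08 R3=0xc1 R4=0x4f R5=0x2a  N=0 Z=0
-- IRQ taken; context saved, return-PC = 6 --
mismatch: R2: reported 0x0c vs actual 0x08

BAD = R2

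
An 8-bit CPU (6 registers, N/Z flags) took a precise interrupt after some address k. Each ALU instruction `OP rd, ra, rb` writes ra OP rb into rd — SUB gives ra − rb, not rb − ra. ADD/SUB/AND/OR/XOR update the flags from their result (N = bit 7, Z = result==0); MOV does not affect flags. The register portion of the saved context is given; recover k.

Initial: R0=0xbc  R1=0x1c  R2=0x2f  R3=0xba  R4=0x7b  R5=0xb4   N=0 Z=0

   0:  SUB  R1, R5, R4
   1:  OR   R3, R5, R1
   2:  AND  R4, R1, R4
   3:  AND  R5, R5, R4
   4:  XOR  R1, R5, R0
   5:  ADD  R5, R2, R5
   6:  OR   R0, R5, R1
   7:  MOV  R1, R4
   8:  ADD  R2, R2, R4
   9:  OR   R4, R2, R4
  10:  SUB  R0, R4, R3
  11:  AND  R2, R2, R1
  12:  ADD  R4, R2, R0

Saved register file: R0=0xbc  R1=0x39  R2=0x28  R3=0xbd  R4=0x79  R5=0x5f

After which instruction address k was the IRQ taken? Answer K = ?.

after  0: R0=0xbc R1=0x39 R2=0x2f R3=0xba R4=0x7b R5=0xb4  N=0 Z=0
after  1: R0=0xbc R1=0x39 R2=0x2f R3=0xbd R4=0x7b R5=0xb4  N=1 Z=0
after  2: R0=0xbc R1=0x39 R2=0x2f R3=0xbd R4=0x39 R5=0xb4  N=0 Z=0
after  3: R0=0xbc R1=0x39 R2=0x2f R3=0xbd R4=0x39 R5=0x30  N=0 Z=0
after  4: R0=0xbc R1=0x8c R2=0x2f R3=0xbd R4=0x39 R5=0x30  N=1 Z=0
after  5: R0=0xbc R1=0x8c R2=0x2f R3=0xbd R4=0x39 R5=0x5f  N=0 Z=0
after  6: R0=0xdf R1=0x8c R2=0x2f R3=0xbd R4=0x39 R5=0x5f  N=1 Z=0
after  7: R0=0xdf R1=0x39 R2=0x2f R3=0xbd R4=0x39 R5=0x5f  N=1 Z=0
after  8: R0=0xdf R1=0x39 R2=0x68 R3=0xbd R4=0x39 R5=0x5f  N=0 Z=0
after  9: R0=0xdf R1=0x39 R2=0x68 R3=0xbd R4=0x79 R5=0x5f  N=0 Z=0
after 10: R0=0xbc R1=0x39 R2=0x68 R3=0xbd R4=0x79 R5=0x5f  N=1 Z=0
after 11: R0=0xbc R1=0x39 R2=0x28 R3=0xbd R4=0x79 R5=0x5f  N=0 Z=0
-- IRQ taken; context saved, return-PC = 12 --

K = 11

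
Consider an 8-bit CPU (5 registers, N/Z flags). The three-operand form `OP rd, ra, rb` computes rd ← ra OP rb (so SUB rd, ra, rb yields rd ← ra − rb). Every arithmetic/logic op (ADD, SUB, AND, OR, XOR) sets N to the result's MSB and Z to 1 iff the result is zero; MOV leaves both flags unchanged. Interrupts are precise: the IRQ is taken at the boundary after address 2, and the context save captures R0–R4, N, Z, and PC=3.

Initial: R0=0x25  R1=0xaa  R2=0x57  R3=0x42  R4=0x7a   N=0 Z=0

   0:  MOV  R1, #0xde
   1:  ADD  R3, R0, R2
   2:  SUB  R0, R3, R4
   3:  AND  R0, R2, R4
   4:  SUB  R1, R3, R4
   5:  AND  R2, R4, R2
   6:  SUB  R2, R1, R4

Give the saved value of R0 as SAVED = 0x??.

SAVED = 0x02

after  0: R0=0x25 R1=0xde R2=0x57 R3=0x42 R4=0x7a  N=0 Z=0
after  1: R0=0x25 R1=0xde R2=0x57 R3=0x7c R4=0x7a  N=0 Z=0
after  2: R0=0x02 R1=0xde R2=0x57 R3=0x7c R4=0x7a  N=0 Z=0
-- IRQ taken; context saved, return-PC = 3 --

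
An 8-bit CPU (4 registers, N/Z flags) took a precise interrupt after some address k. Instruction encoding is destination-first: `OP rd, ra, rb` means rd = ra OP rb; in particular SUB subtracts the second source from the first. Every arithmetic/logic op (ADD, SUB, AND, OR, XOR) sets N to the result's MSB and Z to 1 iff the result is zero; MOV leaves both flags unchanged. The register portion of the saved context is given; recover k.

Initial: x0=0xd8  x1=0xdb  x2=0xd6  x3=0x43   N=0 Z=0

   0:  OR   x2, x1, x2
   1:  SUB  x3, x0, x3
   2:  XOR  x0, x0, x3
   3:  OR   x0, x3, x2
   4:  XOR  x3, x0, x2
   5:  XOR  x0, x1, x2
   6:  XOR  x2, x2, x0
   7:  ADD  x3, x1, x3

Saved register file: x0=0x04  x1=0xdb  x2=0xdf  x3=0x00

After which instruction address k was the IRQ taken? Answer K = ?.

after  0: x0=0xd8 x1=0xdb x2=0xdf x3=0x43  N=1 Z=0
after  1: x0=0xd8 x1=0xdb x2=0xdf x3=0x95  N=1 Z=0
after  2: x0=0x4d x1=0xdb x2=0xdf x3=0x95  N=0 Z=0
after  3: x0=0xdf x1=0xdb x2=0xdf x3=0x95  N=1 Z=0
after  4: x0=0xdf x1=0xdb x2=0xdf x3=0x00  N=0 Z=1
after  5: x0=0x04 x1=0xdb x2=0xdf x3=0x00  N=0 Z=0
-- IRQ taken; context saved, return-PC = 6 --

K = 5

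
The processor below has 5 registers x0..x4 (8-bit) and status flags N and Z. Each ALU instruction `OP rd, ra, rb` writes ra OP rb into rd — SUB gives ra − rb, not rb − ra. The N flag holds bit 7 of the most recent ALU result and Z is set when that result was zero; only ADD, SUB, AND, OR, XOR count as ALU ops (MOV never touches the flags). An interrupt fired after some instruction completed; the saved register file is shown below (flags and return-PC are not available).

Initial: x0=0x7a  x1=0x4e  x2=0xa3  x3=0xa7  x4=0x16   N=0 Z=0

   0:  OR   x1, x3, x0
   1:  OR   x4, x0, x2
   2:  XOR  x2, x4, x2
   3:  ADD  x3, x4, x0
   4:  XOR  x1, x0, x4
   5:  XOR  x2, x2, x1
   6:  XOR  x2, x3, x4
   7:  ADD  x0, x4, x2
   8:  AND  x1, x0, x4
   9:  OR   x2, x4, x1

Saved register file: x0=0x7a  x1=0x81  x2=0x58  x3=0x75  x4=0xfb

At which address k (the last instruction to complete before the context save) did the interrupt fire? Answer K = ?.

K = 4

after  0: x0=0x7a x1=0xff x2=0xa3 x3=0xa7 x4=0x16  N=1 Z=0
after  1: x0=0x7a x1=0xff x2=0xa3 x3=0xa7 x4=0xfb  N=1 Z=0
after  2: x0=0x7a x1=0xff x2=0x58 x3=0xa7 x4=0xfb  N=0 Z=0
after  3: x0=0x7a x1=0xff x2=0x58 x3=0x75 x4=0xfb  N=0 Z=0
after  4: x0=0x7a x1=0x81 x2=0x58 x3=0x75 x4=0xfb  N=1 Z=0
-- IRQ taken; context saved, return-PC = 5 --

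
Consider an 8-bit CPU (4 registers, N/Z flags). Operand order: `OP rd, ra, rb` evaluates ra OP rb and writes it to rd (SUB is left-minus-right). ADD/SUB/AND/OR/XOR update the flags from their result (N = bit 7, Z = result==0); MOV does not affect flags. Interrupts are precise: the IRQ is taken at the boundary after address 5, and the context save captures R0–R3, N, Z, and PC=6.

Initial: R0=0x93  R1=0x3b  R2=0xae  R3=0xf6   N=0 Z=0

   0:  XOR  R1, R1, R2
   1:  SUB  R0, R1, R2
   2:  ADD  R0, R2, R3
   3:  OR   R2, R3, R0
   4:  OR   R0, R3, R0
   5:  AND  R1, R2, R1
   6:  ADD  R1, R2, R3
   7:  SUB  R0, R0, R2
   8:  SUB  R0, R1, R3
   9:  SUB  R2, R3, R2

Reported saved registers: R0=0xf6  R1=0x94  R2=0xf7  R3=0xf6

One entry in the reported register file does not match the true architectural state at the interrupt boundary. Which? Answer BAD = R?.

BAD = R2

after  0: R0=0x93 R1=0x95 R2=0xae R3=0xf6  N=1 Z=0
after  1: R0=0xe7 R1=0x95 R2=0xae R3=0xf6  N=1 Z=0
after  2: R0=0xa4 R1=0x95 R2=0xae R3=0xf6  N=1 Z=0
after  3: R0=0xa4 R1=0x95 R2=0xf6 R3=0xf6  N=1 Z=0
after  4: R0=0xf6 R1=0x95 R2=0xf6 R3=0xf6  N=1 Z=0
after  5: R0=0xf6 R1=0x94 R2=0xf6 R3=0xf6  N=1 Z=0
-- IRQ taken; context saved, return-PC = 6 --
mismatch: R2: reported 0xf7 vs actual 0xf6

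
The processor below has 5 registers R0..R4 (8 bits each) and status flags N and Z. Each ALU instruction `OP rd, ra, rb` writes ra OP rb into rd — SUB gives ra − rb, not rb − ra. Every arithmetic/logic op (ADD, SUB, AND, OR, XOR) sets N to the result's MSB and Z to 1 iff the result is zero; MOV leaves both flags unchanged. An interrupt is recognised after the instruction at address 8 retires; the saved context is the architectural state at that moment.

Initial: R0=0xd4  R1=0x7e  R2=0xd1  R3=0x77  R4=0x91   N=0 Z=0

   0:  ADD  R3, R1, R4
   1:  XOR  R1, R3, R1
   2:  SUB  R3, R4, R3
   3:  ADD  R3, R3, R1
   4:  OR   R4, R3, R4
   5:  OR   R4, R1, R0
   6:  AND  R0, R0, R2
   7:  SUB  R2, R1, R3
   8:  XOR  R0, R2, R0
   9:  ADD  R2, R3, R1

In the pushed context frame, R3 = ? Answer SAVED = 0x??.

after  0: R0=0xd4 R1=0x7e R2=0xd1 R3=0x0f R4=0x91  N=0 Z=0
after  1: R0=0xd4 R1=0x71 R2=0xd1 R3=0x0f R4=0x91  N=0 Z=0
after  2: R0=0xd4 R1=0x71 R2=0xd1 R3=0x82 R4=0x91  N=1 Z=0
after  3: R0=0xd4 R1=0x71 R2=0xd1 R3=0xf3 R4=0x91  N=1 Z=0
after  4: R0=0xd4 R1=0x71 R2=0xd1 R3=0xf3 R4=0xf3  N=1 Z=0
after  5: R0=0xd4 R1=0x71 R2=0xd1 R3=0xf3 R4=0xf5  N=1 Z=0
after  6: R0=0xd0 R1=0x71 R2=0xd1 R3=0xf3 R4=0xf5  N=1 Z=0
after  7: R0=0xd0 R1=0x71 R2=0x7e R3=0xf3 R4=0xf5  N=0 Z=0
after  8: R0=0xae R1=0x71 R2=0x7e R3=0xf3 R4=0xf5  N=1 Z=0
-- IRQ taken; context saved, return-PC = 9 --

SAVED = 0xf3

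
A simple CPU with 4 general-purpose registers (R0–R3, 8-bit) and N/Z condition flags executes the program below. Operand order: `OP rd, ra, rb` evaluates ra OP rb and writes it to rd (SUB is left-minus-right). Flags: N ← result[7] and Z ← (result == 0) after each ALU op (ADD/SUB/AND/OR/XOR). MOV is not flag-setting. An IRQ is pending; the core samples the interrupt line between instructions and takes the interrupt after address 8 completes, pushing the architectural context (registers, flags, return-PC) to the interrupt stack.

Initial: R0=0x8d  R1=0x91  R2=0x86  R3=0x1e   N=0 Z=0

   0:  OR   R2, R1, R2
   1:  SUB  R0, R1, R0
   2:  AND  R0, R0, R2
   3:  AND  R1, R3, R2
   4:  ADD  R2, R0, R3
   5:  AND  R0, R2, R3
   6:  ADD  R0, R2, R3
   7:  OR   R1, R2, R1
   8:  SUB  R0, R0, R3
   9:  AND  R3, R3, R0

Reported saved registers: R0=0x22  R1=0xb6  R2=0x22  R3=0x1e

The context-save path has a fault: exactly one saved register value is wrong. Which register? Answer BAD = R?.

after  0: R0=0x8d R1=0x91 R2=0x97 R3=0x1e  N=1 Z=0
after  1: R0=0x04 R1=0x91 R2=0x97 R3=0x1e  N=0 Z=0
after  2: R0=0x04 R1=0x91 R2=0x97 R3=0x1e  N=0 Z=0
after  3: R0=0x04 R1=0x16 R2=0x97 R3=0x1e  N=0 Z=0
after  4: R0=0x04 R1=0x16 R2=0x22 R3=0x1e  N=0 Z=0
after  5: R0=0x02 R1=0x16 R2=0x22 R3=0x1e  N=0 Z=0
after  6: R0=0x40 R1=0x16 R2=0x22 R3=0x1e  N=0 Z=0
after  7: R0=0x40 R1=0x36 R2=0x22 R3=0x1e  N=0 Z=0
after  8: R0=0x22 R1=0x36 R2=0x22 R3=0x1e  N=0 Z=0
-- IRQ taken; context saved, return-PC = 9 --
mismatch: R1: reported 0xb6 vs actual 0x36

BAD = R1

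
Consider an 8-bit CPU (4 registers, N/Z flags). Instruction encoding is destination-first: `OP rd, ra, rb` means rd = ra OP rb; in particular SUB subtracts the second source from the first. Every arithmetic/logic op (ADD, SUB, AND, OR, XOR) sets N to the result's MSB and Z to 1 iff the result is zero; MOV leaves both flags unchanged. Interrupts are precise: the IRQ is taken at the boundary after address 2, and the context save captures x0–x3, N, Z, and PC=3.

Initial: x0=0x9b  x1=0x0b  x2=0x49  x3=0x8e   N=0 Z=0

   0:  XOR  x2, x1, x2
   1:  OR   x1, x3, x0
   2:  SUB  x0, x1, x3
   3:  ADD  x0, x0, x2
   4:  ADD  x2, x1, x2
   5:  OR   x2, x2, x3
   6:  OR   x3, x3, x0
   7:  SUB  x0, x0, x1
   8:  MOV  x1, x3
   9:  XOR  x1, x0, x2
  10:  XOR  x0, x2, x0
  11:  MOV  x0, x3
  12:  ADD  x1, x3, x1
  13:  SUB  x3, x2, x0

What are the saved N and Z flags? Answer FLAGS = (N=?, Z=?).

after  0: x0=0x9b x1=0x0b x2=0x42 x3=0x8e  N=0 Z=0
after  1: x0=0x9b x1=0x9f x2=0x42 x3=0x8e  N=1 Z=0
after  2: x0=0x11 x1=0x9f x2=0x42 x3=0x8e  N=0 Z=0
-- IRQ taken; context saved, return-PC = 3 --

FLAGS = (N=0, Z=0)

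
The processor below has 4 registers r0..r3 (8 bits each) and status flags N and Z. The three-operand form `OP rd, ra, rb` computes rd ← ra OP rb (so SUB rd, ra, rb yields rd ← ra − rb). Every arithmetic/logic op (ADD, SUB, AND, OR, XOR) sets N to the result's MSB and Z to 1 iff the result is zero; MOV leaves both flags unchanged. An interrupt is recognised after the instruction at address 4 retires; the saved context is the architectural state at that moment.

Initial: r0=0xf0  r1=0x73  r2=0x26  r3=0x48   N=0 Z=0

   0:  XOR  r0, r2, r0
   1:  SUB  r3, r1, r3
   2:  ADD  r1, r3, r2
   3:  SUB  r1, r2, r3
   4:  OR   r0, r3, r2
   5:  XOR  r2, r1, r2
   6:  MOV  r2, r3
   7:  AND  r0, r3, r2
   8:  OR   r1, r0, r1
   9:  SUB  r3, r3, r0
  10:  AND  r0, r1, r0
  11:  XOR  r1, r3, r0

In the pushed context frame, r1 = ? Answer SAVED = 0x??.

SAVED = 0xfb

after  0: r0=0xd6 r1=0x73 r2=0x26 r3=0x48  N=1 Z=0
after  1: r0=0xd6 r1=0x73 r2=0x26 r3=0x2b  N=0 Z=0
after  2: r0=0xd6 r1=0x51 r2=0x26 r3=0x2b  N=0 Z=0
after  3: r0=0xd6 r1=0xfb r2=0x26 r3=0x2b  N=1 Z=0
after  4: r0=0x2f r1=0xfb r2=0x26 r3=0x2b  N=0 Z=0
-- IRQ taken; context saved, return-PC = 5 --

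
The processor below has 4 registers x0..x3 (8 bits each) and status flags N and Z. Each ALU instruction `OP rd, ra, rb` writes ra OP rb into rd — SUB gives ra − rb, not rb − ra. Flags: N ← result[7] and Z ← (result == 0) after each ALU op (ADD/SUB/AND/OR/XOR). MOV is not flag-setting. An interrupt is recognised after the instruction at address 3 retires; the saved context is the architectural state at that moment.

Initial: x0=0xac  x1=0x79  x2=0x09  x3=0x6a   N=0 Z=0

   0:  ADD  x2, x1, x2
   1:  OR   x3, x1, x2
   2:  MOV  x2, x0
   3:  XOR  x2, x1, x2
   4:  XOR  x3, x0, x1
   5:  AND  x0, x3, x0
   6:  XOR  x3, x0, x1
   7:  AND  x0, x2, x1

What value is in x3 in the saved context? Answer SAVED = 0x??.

after  0: x0=0xac x1=0x79 x2=0x82 x3=0x6a  N=1 Z=0
after  1: x0=0xac x1=0x79 x2=0x82 x3=0xfb  N=1 Z=0
after  2: x0=0xac x1=0x79 x2=0xac x3=0xfb  N=1 Z=0
after  3: x0=0xac x1=0x79 x2=0xd5 x3=0xfb  N=1 Z=0
-- IRQ taken; context saved, return-PC = 4 --

SAVED = 0xfb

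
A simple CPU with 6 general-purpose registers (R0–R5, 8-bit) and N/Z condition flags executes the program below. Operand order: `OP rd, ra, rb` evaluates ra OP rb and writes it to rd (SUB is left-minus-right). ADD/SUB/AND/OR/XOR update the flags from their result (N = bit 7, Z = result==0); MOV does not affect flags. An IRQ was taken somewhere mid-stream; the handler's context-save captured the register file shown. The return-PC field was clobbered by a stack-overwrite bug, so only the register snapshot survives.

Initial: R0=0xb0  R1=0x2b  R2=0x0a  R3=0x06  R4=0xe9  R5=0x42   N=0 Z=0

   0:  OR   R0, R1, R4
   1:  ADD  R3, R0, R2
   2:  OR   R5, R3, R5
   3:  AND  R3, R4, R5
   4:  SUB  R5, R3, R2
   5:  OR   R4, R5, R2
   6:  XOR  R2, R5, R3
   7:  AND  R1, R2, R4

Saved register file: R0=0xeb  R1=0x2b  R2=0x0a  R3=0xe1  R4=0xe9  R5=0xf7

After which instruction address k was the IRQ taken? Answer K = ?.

K = 3

after  0: R0=0xeb R1=0x2b R2=0x0a R3=0x06 R4=0xe9 R5=0x42  N=1 Z=0
after  1: R0=0xeb R1=0x2b R2=0x0a R3=0xf5 R4=0xe9 R5=0x42  N=1 Z=0
after  2: R0=0xeb R1=0x2b R2=0x0a R3=0xf5 R4=0xe9 R5=0xf7  N=1 Z=0
after  3: R0=0xeb R1=0x2b R2=0x0a R3=0xe1 R4=0xe9 R5=0xf7  N=1 Z=0
-- IRQ taken; context saved, return-PC = 4 --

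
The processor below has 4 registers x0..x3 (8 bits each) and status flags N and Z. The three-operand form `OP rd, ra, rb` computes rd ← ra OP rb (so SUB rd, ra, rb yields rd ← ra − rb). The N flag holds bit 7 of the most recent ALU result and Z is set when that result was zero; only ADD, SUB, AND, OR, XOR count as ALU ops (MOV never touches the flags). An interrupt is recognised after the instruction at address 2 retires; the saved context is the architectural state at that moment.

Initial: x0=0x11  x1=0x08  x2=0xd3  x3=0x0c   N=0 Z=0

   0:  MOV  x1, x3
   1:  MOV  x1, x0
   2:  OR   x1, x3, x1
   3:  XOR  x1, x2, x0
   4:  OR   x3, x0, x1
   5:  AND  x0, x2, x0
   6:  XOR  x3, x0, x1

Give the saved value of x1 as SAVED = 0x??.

SAVED = 0x1d

after  0: x0=0x11 x1=0x0c x2=0xd3 x3=0x0c  N=0 Z=0
after  1: x0=0x11 x1=0x11 x2=0xd3 x3=0x0c  N=0 Z=0
after  2: x0=0x11 x1=0x1d x2=0xd3 x3=0x0c  N=0 Z=0
-- IRQ taken; context saved, return-PC = 3 --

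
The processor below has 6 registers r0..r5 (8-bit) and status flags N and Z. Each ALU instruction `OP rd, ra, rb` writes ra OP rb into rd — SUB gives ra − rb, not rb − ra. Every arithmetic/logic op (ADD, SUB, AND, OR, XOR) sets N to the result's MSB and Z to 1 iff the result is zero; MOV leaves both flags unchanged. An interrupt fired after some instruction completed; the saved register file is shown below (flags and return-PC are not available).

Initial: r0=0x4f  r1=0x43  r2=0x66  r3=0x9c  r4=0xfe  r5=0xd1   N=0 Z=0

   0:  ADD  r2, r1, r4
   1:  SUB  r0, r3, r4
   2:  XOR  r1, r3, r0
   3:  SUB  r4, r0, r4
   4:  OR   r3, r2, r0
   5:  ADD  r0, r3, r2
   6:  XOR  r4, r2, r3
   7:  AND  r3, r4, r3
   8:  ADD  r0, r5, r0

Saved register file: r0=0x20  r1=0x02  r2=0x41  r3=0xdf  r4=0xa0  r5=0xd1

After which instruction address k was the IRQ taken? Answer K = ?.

after  0: r0=0x4f r1=0x43 r2=0x41 r3=0x9c r4=0xfe r5=0xd1  N=0 Z=0
after  1: r0=0x9e r1=0x43 r2=0x41 r3=0x9c r4=0xfe r5=0xd1  N=1 Z=0
after  2: r0=0x9e r1=0x02 r2=0x41 r3=0x9c r4=0xfe r5=0xd1  N=0 Z=0
after  3: r0=0x9e r1=0x02 r2=0x41 r3=0x9c r4=0xa0 r5=0xd1  N=1 Z=0
after  4: r0=0x9e r1=0x02 r2=0x41 r3=0xdf r4=0xa0 r5=0xd1  N=1 Z=0
after  5: r0=0x20 r1=0x02 r2=0x41 r3=0xdf r4=0xa0 r5=0xd1  N=0 Z=0
-- IRQ taken; context saved, return-PC = 6 --

K = 5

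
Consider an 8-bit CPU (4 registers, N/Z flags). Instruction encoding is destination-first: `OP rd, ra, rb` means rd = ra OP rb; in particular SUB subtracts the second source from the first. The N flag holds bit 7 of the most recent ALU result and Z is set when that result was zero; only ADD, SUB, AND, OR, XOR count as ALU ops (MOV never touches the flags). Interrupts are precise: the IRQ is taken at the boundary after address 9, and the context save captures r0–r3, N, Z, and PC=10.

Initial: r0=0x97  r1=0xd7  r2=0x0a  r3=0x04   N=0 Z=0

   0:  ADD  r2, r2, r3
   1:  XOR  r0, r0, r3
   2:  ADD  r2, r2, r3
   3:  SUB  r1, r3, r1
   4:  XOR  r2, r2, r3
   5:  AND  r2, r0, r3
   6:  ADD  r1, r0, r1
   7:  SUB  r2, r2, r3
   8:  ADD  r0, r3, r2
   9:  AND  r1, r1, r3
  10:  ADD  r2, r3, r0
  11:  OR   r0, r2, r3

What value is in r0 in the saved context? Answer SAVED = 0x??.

SAVED = 0x00

after  0: r0=0x97 r1=0xd7 r2=0x0e r3=0x04  N=0 Z=0
after  1: r0=0x93 r1=0xd7 r2=0x0e r3=0x04  N=1 Z=0
after  2: r0=0x93 r1=0xd7 r2=0x12 r3=0x04  N=0 Z=0
after  3: r0=0x93 r1=0x2d r2=0x12 r3=0x04  N=0 Z=0
after  4: r0=0x93 r1=0x2d r2=0x16 r3=0x04  N=0 Z=0
after  5: r0=0x93 r1=0x2d r2=0x00 r3=0x04  N=0 Z=1
after  6: r0=0x93 r1=0xc0 r2=0x00 r3=0x04  N=1 Z=0
after  7: r0=0x93 r1=0xc0 r2=0xfc r3=0x04  N=1 Z=0
after  8: r0=0x00 r1=0xc0 r2=0xfc r3=0x04  N=0 Z=1
after  9: r0=0x00 r1=0x00 r2=0xfc r3=0x04  N=0 Z=1
-- IRQ taken; context saved, return-PC = 10 --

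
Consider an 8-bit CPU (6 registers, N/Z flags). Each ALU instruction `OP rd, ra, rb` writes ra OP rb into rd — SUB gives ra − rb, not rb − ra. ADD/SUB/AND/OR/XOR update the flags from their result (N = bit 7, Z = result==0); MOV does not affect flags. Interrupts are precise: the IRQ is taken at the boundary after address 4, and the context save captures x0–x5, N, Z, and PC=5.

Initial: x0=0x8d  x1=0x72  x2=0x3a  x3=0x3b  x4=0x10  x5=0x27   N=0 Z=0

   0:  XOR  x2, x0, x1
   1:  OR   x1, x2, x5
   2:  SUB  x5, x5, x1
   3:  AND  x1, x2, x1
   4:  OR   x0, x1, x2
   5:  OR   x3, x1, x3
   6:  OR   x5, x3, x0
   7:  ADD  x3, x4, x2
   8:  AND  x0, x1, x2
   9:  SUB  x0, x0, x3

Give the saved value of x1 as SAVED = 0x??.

SAVED = 0xff

after  0: x0=0x8d x1=0x72 x2=0xff x3=0x3b x4=0x10 x5=0x27  N=1 Z=0
after  1: x0=0x8d x1=0xff x2=0xff x3=0x3b x4=0x10 x5=0x27  N=1 Z=0
after  2: x0=0x8d x1=0xff x2=0xff x3=0x3b x4=0x10 x5=0x28  N=0 Z=0
after  3: x0=0x8d x1=0xff x2=0xff x3=0x3b x4=0x10 x5=0x28  N=1 Z=0
after  4: x0=0xff x1=0xff x2=0xff x3=0x3b x4=0x10 x5=0x28  N=1 Z=0
-- IRQ taken; context saved, return-PC = 5 --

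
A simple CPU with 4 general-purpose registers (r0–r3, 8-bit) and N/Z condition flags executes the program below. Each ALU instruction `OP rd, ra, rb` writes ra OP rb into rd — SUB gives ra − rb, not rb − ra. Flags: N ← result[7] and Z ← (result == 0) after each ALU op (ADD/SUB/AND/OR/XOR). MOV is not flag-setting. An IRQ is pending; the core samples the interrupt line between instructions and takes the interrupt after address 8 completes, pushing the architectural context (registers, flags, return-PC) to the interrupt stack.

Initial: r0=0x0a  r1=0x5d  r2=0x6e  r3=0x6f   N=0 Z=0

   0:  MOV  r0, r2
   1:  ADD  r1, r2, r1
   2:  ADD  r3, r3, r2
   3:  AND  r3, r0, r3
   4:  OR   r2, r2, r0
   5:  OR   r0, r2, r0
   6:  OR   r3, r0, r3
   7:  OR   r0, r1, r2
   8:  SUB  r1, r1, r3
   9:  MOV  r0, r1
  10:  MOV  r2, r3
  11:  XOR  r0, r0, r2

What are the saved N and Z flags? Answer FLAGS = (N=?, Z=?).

after  0: r0=0x6e r1=0x5d r2=0x6e r3=0x6f  N=0 Z=0
after  1: r0=0x6e r1=0xcb r2=0x6e r3=0x6f  N=1 Z=0
after  2: r0=0x6e r1=0xcb r2=0x6e r3=0xdd  N=1 Z=0
after  3: r0=0x6e r1=0xcb r2=0x6e r3=0x4c  N=0 Z=0
after  4: r0=0x6e r1=0xcb r2=0x6e r3=0x4c  N=0 Z=0
after  5: r0=0x6e r1=0xcb r2=0x6e r3=0x4c  N=0 Z=0
after  6: r0=0x6e r1=0xcb r2=0x6e r3=0x6e  N=0 Z=0
after  7: r0=0xef r1=0xcb r2=0x6e r3=0x6e  N=1 Z=0
after  8: r0=0xef r1=0x5d r2=0x6e r3=0x6e  N=0 Z=0
-- IRQ taken; context saved, return-PC = 9 --

FLAGS = (N=0, Z=0)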